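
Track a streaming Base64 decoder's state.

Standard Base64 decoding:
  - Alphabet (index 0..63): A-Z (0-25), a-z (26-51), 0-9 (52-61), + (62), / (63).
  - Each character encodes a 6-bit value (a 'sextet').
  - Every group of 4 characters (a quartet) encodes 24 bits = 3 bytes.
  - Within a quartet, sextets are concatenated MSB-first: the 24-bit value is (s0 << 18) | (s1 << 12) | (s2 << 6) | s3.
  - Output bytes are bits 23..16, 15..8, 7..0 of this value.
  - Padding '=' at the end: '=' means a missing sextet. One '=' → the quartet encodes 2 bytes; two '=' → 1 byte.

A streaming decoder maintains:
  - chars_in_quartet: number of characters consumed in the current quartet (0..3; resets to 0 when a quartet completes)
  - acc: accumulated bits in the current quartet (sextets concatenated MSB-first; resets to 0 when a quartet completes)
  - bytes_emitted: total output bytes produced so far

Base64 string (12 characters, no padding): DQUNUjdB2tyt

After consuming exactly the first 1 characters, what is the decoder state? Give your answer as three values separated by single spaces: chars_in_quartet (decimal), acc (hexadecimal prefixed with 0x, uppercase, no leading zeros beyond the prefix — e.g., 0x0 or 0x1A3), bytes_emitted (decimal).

Answer: 1 0x3 0

Derivation:
After char 0 ('D'=3): chars_in_quartet=1 acc=0x3 bytes_emitted=0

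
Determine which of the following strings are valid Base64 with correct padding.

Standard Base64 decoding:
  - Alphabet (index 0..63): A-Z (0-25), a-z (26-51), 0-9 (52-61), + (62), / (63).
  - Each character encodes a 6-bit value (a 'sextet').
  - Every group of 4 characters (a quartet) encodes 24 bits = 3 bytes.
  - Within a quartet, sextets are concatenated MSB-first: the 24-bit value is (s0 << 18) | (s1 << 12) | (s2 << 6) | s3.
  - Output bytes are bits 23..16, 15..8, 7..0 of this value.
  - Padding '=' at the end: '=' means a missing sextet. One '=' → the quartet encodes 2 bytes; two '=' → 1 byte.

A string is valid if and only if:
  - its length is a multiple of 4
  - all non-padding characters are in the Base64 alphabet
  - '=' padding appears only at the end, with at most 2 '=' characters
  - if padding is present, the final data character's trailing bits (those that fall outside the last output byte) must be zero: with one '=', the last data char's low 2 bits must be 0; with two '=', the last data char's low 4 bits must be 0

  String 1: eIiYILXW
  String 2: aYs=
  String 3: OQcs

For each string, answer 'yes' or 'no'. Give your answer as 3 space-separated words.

String 1: 'eIiYILXW' → valid
String 2: 'aYs=' → valid
String 3: 'OQcs' → valid

Answer: yes yes yes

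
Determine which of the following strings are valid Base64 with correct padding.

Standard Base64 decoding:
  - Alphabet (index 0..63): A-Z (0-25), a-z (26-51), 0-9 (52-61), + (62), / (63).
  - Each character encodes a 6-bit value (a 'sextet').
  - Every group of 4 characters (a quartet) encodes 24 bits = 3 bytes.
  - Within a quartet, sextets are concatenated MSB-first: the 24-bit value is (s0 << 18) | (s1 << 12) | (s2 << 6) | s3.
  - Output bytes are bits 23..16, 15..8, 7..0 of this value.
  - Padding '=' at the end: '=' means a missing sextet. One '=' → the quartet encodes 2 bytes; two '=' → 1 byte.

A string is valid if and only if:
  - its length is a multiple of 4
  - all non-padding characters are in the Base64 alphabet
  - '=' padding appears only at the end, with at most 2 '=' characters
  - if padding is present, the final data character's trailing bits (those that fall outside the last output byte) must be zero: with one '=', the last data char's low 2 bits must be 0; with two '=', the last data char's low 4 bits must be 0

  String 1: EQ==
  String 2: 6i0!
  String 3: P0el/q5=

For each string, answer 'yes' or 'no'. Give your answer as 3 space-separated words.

String 1: 'EQ==' → valid
String 2: '6i0!' → invalid (bad char(s): ['!'])
String 3: 'P0el/q5=' → invalid (bad trailing bits)

Answer: yes no no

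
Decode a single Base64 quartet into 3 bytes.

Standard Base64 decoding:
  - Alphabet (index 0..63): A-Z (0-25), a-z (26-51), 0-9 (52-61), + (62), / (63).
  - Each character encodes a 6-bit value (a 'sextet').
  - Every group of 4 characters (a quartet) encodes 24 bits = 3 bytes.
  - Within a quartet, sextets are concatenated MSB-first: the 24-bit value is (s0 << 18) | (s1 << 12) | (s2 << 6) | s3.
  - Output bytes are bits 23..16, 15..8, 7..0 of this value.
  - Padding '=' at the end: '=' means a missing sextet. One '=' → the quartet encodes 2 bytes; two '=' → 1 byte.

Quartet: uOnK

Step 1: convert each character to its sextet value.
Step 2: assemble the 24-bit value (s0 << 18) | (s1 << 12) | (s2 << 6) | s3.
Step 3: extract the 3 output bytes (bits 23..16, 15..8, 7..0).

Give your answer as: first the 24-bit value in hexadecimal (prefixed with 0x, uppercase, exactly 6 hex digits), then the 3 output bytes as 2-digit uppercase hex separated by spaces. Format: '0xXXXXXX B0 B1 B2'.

Sextets: u=46, O=14, n=39, K=10
24-bit: (46<<18) | (14<<12) | (39<<6) | 10
      = 0xB80000 | 0x00E000 | 0x0009C0 | 0x00000A
      = 0xB8E9CA
Bytes: (v>>16)&0xFF=B8, (v>>8)&0xFF=E9, v&0xFF=CA

Answer: 0xB8E9CA B8 E9 CA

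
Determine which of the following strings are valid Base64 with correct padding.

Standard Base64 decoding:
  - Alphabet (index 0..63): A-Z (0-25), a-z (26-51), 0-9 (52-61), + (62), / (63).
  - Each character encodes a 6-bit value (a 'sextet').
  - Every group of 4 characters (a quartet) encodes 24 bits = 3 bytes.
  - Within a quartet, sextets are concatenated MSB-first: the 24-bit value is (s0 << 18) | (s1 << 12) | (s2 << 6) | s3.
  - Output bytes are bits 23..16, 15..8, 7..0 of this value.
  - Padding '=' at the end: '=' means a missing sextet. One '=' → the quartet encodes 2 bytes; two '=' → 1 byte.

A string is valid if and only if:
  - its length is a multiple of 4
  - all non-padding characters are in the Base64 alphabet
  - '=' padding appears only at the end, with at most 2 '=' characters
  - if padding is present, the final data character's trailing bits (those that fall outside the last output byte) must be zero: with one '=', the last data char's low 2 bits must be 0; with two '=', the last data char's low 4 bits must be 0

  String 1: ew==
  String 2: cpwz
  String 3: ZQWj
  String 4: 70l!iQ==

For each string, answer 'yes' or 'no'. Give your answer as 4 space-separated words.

Answer: yes yes yes no

Derivation:
String 1: 'ew==' → valid
String 2: 'cpwz' → valid
String 3: 'ZQWj' → valid
String 4: '70l!iQ==' → invalid (bad char(s): ['!'])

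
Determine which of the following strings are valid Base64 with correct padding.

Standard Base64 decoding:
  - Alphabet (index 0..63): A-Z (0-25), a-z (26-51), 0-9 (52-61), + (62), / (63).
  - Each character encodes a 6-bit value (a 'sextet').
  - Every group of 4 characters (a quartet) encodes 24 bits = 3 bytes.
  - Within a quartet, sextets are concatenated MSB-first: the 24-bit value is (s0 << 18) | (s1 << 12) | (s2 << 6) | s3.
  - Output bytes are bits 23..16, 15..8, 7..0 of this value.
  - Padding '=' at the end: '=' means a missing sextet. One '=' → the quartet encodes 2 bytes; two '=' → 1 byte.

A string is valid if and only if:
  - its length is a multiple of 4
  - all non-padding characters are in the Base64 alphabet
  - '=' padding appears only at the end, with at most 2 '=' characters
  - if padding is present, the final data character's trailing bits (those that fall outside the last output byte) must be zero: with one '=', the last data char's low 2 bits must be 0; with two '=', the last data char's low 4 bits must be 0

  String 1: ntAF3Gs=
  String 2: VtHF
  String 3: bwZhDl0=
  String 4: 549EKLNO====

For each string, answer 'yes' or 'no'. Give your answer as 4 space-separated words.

String 1: 'ntAF3Gs=' → valid
String 2: 'VtHF' → valid
String 3: 'bwZhDl0=' → valid
String 4: '549EKLNO====' → invalid (4 pad chars (max 2))

Answer: yes yes yes no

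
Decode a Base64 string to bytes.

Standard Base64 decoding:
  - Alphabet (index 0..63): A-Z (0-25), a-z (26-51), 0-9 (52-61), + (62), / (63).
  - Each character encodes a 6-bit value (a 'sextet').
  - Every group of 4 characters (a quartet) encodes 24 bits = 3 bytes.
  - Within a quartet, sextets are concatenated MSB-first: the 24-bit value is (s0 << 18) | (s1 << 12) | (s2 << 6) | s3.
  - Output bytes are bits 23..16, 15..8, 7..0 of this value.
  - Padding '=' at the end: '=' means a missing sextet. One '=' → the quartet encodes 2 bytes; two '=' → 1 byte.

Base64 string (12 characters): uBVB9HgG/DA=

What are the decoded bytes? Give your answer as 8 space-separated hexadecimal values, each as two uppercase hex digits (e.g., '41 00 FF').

Answer: B8 15 41 F4 78 06 FC 30

Derivation:
After char 0 ('u'=46): chars_in_quartet=1 acc=0x2E bytes_emitted=0
After char 1 ('B'=1): chars_in_quartet=2 acc=0xB81 bytes_emitted=0
After char 2 ('V'=21): chars_in_quartet=3 acc=0x2E055 bytes_emitted=0
After char 3 ('B'=1): chars_in_quartet=4 acc=0xB81541 -> emit B8 15 41, reset; bytes_emitted=3
After char 4 ('9'=61): chars_in_quartet=1 acc=0x3D bytes_emitted=3
After char 5 ('H'=7): chars_in_quartet=2 acc=0xF47 bytes_emitted=3
After char 6 ('g'=32): chars_in_quartet=3 acc=0x3D1E0 bytes_emitted=3
After char 7 ('G'=6): chars_in_quartet=4 acc=0xF47806 -> emit F4 78 06, reset; bytes_emitted=6
After char 8 ('/'=63): chars_in_quartet=1 acc=0x3F bytes_emitted=6
After char 9 ('D'=3): chars_in_quartet=2 acc=0xFC3 bytes_emitted=6
After char 10 ('A'=0): chars_in_quartet=3 acc=0x3F0C0 bytes_emitted=6
Padding '=': partial quartet acc=0x3F0C0 -> emit FC 30; bytes_emitted=8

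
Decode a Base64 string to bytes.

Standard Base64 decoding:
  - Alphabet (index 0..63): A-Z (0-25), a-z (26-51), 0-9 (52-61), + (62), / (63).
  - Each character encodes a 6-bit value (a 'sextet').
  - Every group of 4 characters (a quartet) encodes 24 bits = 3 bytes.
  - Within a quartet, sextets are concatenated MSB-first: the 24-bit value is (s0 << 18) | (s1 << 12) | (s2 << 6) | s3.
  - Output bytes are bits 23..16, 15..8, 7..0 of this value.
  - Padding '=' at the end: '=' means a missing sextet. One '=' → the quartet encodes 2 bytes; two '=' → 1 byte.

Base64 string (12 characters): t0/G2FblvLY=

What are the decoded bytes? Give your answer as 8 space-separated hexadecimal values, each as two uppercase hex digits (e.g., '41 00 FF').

After char 0 ('t'=45): chars_in_quartet=1 acc=0x2D bytes_emitted=0
After char 1 ('0'=52): chars_in_quartet=2 acc=0xB74 bytes_emitted=0
After char 2 ('/'=63): chars_in_quartet=3 acc=0x2DD3F bytes_emitted=0
After char 3 ('G'=6): chars_in_quartet=4 acc=0xB74FC6 -> emit B7 4F C6, reset; bytes_emitted=3
After char 4 ('2'=54): chars_in_quartet=1 acc=0x36 bytes_emitted=3
After char 5 ('F'=5): chars_in_quartet=2 acc=0xD85 bytes_emitted=3
After char 6 ('b'=27): chars_in_quartet=3 acc=0x3615B bytes_emitted=3
After char 7 ('l'=37): chars_in_quartet=4 acc=0xD856E5 -> emit D8 56 E5, reset; bytes_emitted=6
After char 8 ('v'=47): chars_in_quartet=1 acc=0x2F bytes_emitted=6
After char 9 ('L'=11): chars_in_quartet=2 acc=0xBCB bytes_emitted=6
After char 10 ('Y'=24): chars_in_quartet=3 acc=0x2F2D8 bytes_emitted=6
Padding '=': partial quartet acc=0x2F2D8 -> emit BC B6; bytes_emitted=8

Answer: B7 4F C6 D8 56 E5 BC B6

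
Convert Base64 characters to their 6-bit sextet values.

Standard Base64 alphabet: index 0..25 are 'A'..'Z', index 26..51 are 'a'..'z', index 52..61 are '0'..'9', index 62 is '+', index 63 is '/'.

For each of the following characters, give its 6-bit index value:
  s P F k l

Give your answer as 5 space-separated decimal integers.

Answer: 44 15 5 36 37

Derivation:
's': a..z range, 26 + ord('s') − ord('a') = 44
'P': A..Z range, ord('P') − ord('A') = 15
'F': A..Z range, ord('F') − ord('A') = 5
'k': a..z range, 26 + ord('k') − ord('a') = 36
'l': a..z range, 26 + ord('l') − ord('a') = 37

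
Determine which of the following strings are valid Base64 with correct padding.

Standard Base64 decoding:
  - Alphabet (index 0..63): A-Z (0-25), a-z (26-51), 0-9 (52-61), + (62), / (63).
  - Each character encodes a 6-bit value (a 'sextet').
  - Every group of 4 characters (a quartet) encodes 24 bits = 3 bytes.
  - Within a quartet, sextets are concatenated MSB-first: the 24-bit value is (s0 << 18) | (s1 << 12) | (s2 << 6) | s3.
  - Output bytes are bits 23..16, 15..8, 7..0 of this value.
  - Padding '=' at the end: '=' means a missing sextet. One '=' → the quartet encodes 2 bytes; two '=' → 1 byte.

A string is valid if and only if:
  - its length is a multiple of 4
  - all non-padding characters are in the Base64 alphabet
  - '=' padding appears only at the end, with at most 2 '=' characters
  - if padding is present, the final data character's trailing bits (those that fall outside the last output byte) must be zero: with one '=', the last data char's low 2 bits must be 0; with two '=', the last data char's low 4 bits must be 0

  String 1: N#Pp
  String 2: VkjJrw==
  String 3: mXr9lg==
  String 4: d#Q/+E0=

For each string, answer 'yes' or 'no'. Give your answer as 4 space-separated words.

String 1: 'N#Pp' → invalid (bad char(s): ['#'])
String 2: 'VkjJrw==' → valid
String 3: 'mXr9lg==' → valid
String 4: 'd#Q/+E0=' → invalid (bad char(s): ['#'])

Answer: no yes yes no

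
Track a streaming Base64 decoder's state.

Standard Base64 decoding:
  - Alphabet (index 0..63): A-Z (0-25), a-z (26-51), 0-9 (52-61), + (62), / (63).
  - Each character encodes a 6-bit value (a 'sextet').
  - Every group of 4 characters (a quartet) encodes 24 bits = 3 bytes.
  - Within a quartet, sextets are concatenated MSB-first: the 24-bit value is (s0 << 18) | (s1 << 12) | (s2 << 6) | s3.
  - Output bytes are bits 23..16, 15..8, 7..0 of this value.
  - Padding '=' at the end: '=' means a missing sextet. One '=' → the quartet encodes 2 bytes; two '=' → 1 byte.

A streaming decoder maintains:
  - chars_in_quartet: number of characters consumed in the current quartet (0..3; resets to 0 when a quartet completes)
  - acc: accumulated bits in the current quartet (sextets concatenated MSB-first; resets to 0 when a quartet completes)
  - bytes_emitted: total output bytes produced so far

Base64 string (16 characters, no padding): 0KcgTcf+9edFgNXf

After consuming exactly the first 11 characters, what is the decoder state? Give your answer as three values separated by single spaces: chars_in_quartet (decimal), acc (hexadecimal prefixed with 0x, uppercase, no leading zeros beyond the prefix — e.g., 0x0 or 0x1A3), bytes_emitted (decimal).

Answer: 3 0x3D79D 6

Derivation:
After char 0 ('0'=52): chars_in_quartet=1 acc=0x34 bytes_emitted=0
After char 1 ('K'=10): chars_in_quartet=2 acc=0xD0A bytes_emitted=0
After char 2 ('c'=28): chars_in_quartet=3 acc=0x3429C bytes_emitted=0
After char 3 ('g'=32): chars_in_quartet=4 acc=0xD0A720 -> emit D0 A7 20, reset; bytes_emitted=3
After char 4 ('T'=19): chars_in_quartet=1 acc=0x13 bytes_emitted=3
After char 5 ('c'=28): chars_in_quartet=2 acc=0x4DC bytes_emitted=3
After char 6 ('f'=31): chars_in_quartet=3 acc=0x1371F bytes_emitted=3
After char 7 ('+'=62): chars_in_quartet=4 acc=0x4DC7FE -> emit 4D C7 FE, reset; bytes_emitted=6
After char 8 ('9'=61): chars_in_quartet=1 acc=0x3D bytes_emitted=6
After char 9 ('e'=30): chars_in_quartet=2 acc=0xF5E bytes_emitted=6
After char 10 ('d'=29): chars_in_quartet=3 acc=0x3D79D bytes_emitted=6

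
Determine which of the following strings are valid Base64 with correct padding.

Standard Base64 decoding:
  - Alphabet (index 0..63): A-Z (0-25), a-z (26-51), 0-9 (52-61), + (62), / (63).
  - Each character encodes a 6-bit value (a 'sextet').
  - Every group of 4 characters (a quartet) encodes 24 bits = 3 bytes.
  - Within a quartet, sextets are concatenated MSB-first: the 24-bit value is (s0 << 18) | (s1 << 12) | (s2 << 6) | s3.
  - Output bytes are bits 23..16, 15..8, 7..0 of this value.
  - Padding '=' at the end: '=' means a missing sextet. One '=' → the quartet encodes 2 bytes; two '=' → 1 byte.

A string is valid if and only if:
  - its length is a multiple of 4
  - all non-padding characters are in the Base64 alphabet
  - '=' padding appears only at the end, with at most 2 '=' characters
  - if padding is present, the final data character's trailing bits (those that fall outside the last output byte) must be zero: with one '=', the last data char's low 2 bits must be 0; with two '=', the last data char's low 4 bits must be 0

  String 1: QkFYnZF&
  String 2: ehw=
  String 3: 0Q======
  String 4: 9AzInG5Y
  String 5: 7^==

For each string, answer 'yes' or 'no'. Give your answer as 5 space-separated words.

String 1: 'QkFYnZF&' → invalid (bad char(s): ['&'])
String 2: 'ehw=' → valid
String 3: '0Q======' → invalid (6 pad chars (max 2))
String 4: '9AzInG5Y' → valid
String 5: '7^==' → invalid (bad char(s): ['^'])

Answer: no yes no yes no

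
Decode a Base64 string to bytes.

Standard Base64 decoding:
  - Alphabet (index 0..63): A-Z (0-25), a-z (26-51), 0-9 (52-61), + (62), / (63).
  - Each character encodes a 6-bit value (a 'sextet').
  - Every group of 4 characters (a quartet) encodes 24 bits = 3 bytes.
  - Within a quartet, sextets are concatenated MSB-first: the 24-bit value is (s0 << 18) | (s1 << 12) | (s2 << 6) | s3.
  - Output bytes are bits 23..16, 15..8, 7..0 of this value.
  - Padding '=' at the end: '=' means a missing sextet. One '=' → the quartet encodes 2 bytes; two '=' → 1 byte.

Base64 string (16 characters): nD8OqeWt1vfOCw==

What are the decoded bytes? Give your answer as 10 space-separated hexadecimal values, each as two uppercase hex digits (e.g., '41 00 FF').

Answer: 9C 3F 0E A9 E5 AD D6 F7 CE 0B

Derivation:
After char 0 ('n'=39): chars_in_quartet=1 acc=0x27 bytes_emitted=0
After char 1 ('D'=3): chars_in_quartet=2 acc=0x9C3 bytes_emitted=0
After char 2 ('8'=60): chars_in_quartet=3 acc=0x270FC bytes_emitted=0
After char 3 ('O'=14): chars_in_quartet=4 acc=0x9C3F0E -> emit 9C 3F 0E, reset; bytes_emitted=3
After char 4 ('q'=42): chars_in_quartet=1 acc=0x2A bytes_emitted=3
After char 5 ('e'=30): chars_in_quartet=2 acc=0xA9E bytes_emitted=3
After char 6 ('W'=22): chars_in_quartet=3 acc=0x2A796 bytes_emitted=3
After char 7 ('t'=45): chars_in_quartet=4 acc=0xA9E5AD -> emit A9 E5 AD, reset; bytes_emitted=6
After char 8 ('1'=53): chars_in_quartet=1 acc=0x35 bytes_emitted=6
After char 9 ('v'=47): chars_in_quartet=2 acc=0xD6F bytes_emitted=6
After char 10 ('f'=31): chars_in_quartet=3 acc=0x35BDF bytes_emitted=6
After char 11 ('O'=14): chars_in_quartet=4 acc=0xD6F7CE -> emit D6 F7 CE, reset; bytes_emitted=9
After char 12 ('C'=2): chars_in_quartet=1 acc=0x2 bytes_emitted=9
After char 13 ('w'=48): chars_in_quartet=2 acc=0xB0 bytes_emitted=9
Padding '==': partial quartet acc=0xB0 -> emit 0B; bytes_emitted=10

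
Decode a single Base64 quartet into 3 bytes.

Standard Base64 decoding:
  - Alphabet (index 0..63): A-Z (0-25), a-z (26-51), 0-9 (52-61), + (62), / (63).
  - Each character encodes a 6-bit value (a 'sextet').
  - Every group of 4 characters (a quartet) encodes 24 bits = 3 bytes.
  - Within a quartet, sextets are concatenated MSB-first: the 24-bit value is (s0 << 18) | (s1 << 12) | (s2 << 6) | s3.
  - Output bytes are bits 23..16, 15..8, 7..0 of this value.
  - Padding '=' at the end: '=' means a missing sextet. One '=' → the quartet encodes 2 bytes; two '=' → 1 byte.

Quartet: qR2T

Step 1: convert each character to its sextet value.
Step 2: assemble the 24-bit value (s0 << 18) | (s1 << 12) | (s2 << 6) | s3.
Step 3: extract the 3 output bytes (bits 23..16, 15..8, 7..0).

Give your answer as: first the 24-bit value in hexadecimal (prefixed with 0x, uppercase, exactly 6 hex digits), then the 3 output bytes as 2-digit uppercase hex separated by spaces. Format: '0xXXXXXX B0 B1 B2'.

Sextets: q=42, R=17, 2=54, T=19
24-bit: (42<<18) | (17<<12) | (54<<6) | 19
      = 0xA80000 | 0x011000 | 0x000D80 | 0x000013
      = 0xA91D93
Bytes: (v>>16)&0xFF=A9, (v>>8)&0xFF=1D, v&0xFF=93

Answer: 0xA91D93 A9 1D 93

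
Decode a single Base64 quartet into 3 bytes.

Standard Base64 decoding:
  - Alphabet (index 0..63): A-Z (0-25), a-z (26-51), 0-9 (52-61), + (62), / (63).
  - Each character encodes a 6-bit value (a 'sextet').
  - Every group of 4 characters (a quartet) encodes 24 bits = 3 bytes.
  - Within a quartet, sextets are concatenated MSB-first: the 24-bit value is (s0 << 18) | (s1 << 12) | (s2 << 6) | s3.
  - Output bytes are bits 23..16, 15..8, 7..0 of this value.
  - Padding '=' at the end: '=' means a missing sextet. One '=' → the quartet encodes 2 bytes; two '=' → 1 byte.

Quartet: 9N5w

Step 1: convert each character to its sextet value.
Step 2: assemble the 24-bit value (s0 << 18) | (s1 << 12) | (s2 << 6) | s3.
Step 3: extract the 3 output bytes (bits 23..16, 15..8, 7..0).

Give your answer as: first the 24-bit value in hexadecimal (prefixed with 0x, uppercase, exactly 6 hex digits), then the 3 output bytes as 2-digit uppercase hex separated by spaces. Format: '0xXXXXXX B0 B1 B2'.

Answer: 0xF4DE70 F4 DE 70

Derivation:
Sextets: 9=61, N=13, 5=57, w=48
24-bit: (61<<18) | (13<<12) | (57<<6) | 48
      = 0xF40000 | 0x00D000 | 0x000E40 | 0x000030
      = 0xF4DE70
Bytes: (v>>16)&0xFF=F4, (v>>8)&0xFF=DE, v&0xFF=70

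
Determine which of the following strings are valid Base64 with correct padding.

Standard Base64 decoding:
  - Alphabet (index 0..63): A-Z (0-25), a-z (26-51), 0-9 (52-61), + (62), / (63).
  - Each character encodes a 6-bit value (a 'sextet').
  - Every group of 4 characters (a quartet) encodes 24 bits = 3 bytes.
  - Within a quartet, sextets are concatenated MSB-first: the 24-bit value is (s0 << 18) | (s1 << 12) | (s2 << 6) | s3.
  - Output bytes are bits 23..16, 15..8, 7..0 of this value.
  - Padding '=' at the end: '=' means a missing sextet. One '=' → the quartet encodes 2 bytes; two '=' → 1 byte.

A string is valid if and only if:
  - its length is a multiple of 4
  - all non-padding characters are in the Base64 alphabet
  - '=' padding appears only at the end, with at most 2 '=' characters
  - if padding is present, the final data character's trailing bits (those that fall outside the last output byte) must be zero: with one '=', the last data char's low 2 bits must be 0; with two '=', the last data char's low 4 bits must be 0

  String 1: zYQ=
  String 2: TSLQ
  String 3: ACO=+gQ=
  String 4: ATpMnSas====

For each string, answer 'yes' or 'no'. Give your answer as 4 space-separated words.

Answer: yes yes no no

Derivation:
String 1: 'zYQ=' → valid
String 2: 'TSLQ' → valid
String 3: 'ACO=+gQ=' → invalid (bad char(s): ['=']; '=' in middle)
String 4: 'ATpMnSas====' → invalid (4 pad chars (max 2))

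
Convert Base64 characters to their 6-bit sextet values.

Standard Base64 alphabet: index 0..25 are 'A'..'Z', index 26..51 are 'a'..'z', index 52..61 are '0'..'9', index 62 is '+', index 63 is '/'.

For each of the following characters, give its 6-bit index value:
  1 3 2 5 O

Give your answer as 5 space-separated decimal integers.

Answer: 53 55 54 57 14

Derivation:
'1': 0..9 range, 52 + ord('1') − ord('0') = 53
'3': 0..9 range, 52 + ord('3') − ord('0') = 55
'2': 0..9 range, 52 + ord('2') − ord('0') = 54
'5': 0..9 range, 52 + ord('5') − ord('0') = 57
'O': A..Z range, ord('O') − ord('A') = 14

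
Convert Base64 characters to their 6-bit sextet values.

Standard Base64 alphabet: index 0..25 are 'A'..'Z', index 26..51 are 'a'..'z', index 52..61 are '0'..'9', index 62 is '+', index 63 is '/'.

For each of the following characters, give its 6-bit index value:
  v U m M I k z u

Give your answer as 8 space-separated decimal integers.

'v': a..z range, 26 + ord('v') − ord('a') = 47
'U': A..Z range, ord('U') − ord('A') = 20
'm': a..z range, 26 + ord('m') − ord('a') = 38
'M': A..Z range, ord('M') − ord('A') = 12
'I': A..Z range, ord('I') − ord('A') = 8
'k': a..z range, 26 + ord('k') − ord('a') = 36
'z': a..z range, 26 + ord('z') − ord('a') = 51
'u': a..z range, 26 + ord('u') − ord('a') = 46

Answer: 47 20 38 12 8 36 51 46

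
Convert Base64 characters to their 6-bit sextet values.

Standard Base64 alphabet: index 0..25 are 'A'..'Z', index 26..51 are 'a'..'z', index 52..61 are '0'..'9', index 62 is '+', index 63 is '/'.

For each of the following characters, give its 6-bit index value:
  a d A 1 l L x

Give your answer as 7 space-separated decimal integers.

'a': a..z range, 26 + ord('a') − ord('a') = 26
'd': a..z range, 26 + ord('d') − ord('a') = 29
'A': A..Z range, ord('A') − ord('A') = 0
'1': 0..9 range, 52 + ord('1') − ord('0') = 53
'l': a..z range, 26 + ord('l') − ord('a') = 37
'L': A..Z range, ord('L') − ord('A') = 11
'x': a..z range, 26 + ord('x') − ord('a') = 49

Answer: 26 29 0 53 37 11 49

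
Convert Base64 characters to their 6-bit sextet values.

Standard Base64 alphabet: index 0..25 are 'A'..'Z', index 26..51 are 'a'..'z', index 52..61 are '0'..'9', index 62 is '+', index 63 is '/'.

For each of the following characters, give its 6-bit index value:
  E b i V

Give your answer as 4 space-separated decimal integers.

Answer: 4 27 34 21

Derivation:
'E': A..Z range, ord('E') − ord('A') = 4
'b': a..z range, 26 + ord('b') − ord('a') = 27
'i': a..z range, 26 + ord('i') − ord('a') = 34
'V': A..Z range, ord('V') − ord('A') = 21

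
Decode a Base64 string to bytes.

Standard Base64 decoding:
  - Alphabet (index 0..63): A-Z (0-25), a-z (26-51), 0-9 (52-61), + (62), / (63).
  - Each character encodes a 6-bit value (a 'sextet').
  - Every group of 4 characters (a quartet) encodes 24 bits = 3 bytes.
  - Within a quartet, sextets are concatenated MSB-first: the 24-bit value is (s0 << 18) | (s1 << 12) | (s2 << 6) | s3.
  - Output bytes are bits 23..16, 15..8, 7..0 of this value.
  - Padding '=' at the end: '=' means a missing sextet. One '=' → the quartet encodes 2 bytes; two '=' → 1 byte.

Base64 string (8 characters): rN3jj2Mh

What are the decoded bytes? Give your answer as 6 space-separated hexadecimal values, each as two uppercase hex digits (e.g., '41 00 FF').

After char 0 ('r'=43): chars_in_quartet=1 acc=0x2B bytes_emitted=0
After char 1 ('N'=13): chars_in_quartet=2 acc=0xACD bytes_emitted=0
After char 2 ('3'=55): chars_in_quartet=3 acc=0x2B377 bytes_emitted=0
After char 3 ('j'=35): chars_in_quartet=4 acc=0xACDDE3 -> emit AC DD E3, reset; bytes_emitted=3
After char 4 ('j'=35): chars_in_quartet=1 acc=0x23 bytes_emitted=3
After char 5 ('2'=54): chars_in_quartet=2 acc=0x8F6 bytes_emitted=3
After char 6 ('M'=12): chars_in_quartet=3 acc=0x23D8C bytes_emitted=3
After char 7 ('h'=33): chars_in_quartet=4 acc=0x8F6321 -> emit 8F 63 21, reset; bytes_emitted=6

Answer: AC DD E3 8F 63 21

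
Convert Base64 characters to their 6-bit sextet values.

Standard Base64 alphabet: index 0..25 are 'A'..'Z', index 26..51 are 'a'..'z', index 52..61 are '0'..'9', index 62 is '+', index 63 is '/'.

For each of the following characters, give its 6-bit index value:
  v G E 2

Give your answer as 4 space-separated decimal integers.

Answer: 47 6 4 54

Derivation:
'v': a..z range, 26 + ord('v') − ord('a') = 47
'G': A..Z range, ord('G') − ord('A') = 6
'E': A..Z range, ord('E') − ord('A') = 4
'2': 0..9 range, 52 + ord('2') − ord('0') = 54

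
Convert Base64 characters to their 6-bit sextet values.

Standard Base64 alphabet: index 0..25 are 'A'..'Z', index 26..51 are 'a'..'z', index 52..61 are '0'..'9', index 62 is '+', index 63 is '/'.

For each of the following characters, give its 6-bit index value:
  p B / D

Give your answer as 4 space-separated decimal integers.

'p': a..z range, 26 + ord('p') − ord('a') = 41
'B': A..Z range, ord('B') − ord('A') = 1
'/': index 63
'D': A..Z range, ord('D') − ord('A') = 3

Answer: 41 1 63 3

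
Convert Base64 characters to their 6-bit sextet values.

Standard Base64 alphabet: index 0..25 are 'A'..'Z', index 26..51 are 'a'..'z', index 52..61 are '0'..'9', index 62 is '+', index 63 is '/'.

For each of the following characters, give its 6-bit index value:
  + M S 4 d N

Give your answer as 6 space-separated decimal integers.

'+': index 62
'M': A..Z range, ord('M') − ord('A') = 12
'S': A..Z range, ord('S') − ord('A') = 18
'4': 0..9 range, 52 + ord('4') − ord('0') = 56
'd': a..z range, 26 + ord('d') − ord('a') = 29
'N': A..Z range, ord('N') − ord('A') = 13

Answer: 62 12 18 56 29 13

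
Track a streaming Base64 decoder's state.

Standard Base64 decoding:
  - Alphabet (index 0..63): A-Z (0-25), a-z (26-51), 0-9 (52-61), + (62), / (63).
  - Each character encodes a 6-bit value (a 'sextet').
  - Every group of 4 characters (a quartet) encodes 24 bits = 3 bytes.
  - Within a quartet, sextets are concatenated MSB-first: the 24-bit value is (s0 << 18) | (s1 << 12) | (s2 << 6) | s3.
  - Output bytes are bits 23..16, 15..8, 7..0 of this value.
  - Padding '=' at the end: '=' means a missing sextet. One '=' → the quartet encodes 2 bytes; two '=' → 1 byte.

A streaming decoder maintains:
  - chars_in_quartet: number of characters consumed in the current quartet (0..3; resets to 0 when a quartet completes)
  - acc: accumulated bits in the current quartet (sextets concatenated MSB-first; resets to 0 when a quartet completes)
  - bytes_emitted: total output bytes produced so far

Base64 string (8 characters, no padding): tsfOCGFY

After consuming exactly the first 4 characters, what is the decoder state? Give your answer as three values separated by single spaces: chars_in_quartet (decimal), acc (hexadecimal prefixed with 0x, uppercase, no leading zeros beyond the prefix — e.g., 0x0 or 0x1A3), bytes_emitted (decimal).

Answer: 0 0x0 3

Derivation:
After char 0 ('t'=45): chars_in_quartet=1 acc=0x2D bytes_emitted=0
After char 1 ('s'=44): chars_in_quartet=2 acc=0xB6C bytes_emitted=0
After char 2 ('f'=31): chars_in_quartet=3 acc=0x2DB1F bytes_emitted=0
After char 3 ('O'=14): chars_in_quartet=4 acc=0xB6C7CE -> emit B6 C7 CE, reset; bytes_emitted=3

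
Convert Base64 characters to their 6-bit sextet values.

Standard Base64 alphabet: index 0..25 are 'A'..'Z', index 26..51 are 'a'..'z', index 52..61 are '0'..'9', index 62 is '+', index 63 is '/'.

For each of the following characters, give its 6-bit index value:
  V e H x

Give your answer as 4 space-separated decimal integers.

'V': A..Z range, ord('V') − ord('A') = 21
'e': a..z range, 26 + ord('e') − ord('a') = 30
'H': A..Z range, ord('H') − ord('A') = 7
'x': a..z range, 26 + ord('x') − ord('a') = 49

Answer: 21 30 7 49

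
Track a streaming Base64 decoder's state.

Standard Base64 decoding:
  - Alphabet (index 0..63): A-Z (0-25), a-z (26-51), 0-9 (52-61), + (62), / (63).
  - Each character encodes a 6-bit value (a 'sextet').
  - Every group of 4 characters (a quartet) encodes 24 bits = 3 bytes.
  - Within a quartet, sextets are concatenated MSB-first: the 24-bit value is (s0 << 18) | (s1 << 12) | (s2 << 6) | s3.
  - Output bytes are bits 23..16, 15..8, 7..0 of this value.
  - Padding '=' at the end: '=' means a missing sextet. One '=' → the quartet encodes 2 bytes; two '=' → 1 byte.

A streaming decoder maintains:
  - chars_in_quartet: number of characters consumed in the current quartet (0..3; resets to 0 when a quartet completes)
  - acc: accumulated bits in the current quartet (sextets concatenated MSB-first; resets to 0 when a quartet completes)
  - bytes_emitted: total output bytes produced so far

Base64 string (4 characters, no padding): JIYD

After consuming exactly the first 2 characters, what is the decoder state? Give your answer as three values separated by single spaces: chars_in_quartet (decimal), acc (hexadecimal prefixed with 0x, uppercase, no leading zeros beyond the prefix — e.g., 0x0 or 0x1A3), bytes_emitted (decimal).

After char 0 ('J'=9): chars_in_quartet=1 acc=0x9 bytes_emitted=0
After char 1 ('I'=8): chars_in_quartet=2 acc=0x248 bytes_emitted=0

Answer: 2 0x248 0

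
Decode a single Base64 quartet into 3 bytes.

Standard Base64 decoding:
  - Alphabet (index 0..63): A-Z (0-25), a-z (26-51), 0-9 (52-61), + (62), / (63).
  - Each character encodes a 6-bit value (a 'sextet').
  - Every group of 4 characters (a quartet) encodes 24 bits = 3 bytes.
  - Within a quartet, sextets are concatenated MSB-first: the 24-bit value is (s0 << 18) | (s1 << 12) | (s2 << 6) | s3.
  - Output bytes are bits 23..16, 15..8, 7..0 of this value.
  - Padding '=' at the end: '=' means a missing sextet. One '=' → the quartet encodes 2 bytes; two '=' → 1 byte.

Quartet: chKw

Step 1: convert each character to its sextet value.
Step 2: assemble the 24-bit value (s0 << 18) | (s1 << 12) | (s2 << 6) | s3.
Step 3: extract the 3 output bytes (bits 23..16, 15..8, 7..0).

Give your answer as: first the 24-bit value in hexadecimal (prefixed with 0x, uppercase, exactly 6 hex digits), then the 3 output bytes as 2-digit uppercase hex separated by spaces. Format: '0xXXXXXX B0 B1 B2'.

Sextets: c=28, h=33, K=10, w=48
24-bit: (28<<18) | (33<<12) | (10<<6) | 48
      = 0x700000 | 0x021000 | 0x000280 | 0x000030
      = 0x7212B0
Bytes: (v>>16)&0xFF=72, (v>>8)&0xFF=12, v&0xFF=B0

Answer: 0x7212B0 72 12 B0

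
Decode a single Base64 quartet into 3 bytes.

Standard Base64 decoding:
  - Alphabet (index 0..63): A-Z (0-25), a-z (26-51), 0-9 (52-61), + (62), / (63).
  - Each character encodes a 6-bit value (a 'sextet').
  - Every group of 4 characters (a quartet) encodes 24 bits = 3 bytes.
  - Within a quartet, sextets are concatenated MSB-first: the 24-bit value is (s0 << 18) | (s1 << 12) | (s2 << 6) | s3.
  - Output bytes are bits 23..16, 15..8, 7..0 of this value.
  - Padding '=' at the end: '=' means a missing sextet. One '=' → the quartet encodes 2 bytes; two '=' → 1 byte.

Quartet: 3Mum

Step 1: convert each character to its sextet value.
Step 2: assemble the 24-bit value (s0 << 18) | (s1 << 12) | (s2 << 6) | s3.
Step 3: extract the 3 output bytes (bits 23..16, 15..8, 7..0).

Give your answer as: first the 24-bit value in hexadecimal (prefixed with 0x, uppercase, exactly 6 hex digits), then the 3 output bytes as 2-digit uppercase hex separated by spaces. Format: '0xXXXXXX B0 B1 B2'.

Answer: 0xDCCBA6 DC CB A6

Derivation:
Sextets: 3=55, M=12, u=46, m=38
24-bit: (55<<18) | (12<<12) | (46<<6) | 38
      = 0xDC0000 | 0x00C000 | 0x000B80 | 0x000026
      = 0xDCCBA6
Bytes: (v>>16)&0xFF=DC, (v>>8)&0xFF=CB, v&0xFF=A6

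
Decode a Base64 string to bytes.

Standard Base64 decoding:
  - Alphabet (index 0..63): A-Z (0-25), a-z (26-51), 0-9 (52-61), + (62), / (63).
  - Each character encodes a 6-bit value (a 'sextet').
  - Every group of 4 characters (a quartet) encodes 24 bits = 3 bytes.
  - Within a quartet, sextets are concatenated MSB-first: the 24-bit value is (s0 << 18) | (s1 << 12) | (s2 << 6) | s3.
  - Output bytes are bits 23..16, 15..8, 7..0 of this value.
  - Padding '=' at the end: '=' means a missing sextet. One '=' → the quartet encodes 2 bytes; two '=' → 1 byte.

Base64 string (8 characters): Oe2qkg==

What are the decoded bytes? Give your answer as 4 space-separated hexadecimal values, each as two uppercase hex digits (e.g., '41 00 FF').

Answer: 39 ED AA 92

Derivation:
After char 0 ('O'=14): chars_in_quartet=1 acc=0xE bytes_emitted=0
After char 1 ('e'=30): chars_in_quartet=2 acc=0x39E bytes_emitted=0
After char 2 ('2'=54): chars_in_quartet=3 acc=0xE7B6 bytes_emitted=0
After char 3 ('q'=42): chars_in_quartet=4 acc=0x39EDAA -> emit 39 ED AA, reset; bytes_emitted=3
After char 4 ('k'=36): chars_in_quartet=1 acc=0x24 bytes_emitted=3
After char 5 ('g'=32): chars_in_quartet=2 acc=0x920 bytes_emitted=3
Padding '==': partial quartet acc=0x920 -> emit 92; bytes_emitted=4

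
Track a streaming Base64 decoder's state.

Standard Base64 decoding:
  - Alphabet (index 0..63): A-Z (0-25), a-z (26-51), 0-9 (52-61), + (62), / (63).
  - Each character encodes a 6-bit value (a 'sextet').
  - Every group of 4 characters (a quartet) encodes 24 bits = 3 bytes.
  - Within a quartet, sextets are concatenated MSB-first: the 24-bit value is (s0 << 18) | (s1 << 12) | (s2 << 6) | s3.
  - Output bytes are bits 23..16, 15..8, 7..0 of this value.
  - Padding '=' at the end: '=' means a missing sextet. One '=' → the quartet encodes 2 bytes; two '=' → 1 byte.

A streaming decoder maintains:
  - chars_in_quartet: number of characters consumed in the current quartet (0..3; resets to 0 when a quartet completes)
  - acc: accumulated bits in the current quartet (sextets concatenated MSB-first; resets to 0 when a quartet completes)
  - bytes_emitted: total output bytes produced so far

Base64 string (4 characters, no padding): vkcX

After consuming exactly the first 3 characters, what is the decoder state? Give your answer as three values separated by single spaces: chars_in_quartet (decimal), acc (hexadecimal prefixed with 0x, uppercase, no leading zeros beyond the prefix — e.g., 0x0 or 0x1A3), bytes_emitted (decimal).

Answer: 3 0x2F91C 0

Derivation:
After char 0 ('v'=47): chars_in_quartet=1 acc=0x2F bytes_emitted=0
After char 1 ('k'=36): chars_in_quartet=2 acc=0xBE4 bytes_emitted=0
After char 2 ('c'=28): chars_in_quartet=3 acc=0x2F91C bytes_emitted=0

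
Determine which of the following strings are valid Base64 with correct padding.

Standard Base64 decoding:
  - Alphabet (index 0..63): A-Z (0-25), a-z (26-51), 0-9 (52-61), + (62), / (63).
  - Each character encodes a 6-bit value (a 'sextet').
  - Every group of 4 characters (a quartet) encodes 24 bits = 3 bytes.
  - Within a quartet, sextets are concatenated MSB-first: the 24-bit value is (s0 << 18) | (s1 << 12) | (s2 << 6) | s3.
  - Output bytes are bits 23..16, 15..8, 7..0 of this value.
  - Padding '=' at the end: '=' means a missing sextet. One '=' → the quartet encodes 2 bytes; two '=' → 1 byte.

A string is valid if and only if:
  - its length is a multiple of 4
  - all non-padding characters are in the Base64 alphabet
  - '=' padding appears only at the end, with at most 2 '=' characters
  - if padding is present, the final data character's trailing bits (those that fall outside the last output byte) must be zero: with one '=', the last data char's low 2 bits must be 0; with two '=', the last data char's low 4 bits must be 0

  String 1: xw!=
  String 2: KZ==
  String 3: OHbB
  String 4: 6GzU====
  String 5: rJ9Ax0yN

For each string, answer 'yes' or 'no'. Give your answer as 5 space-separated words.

Answer: no no yes no yes

Derivation:
String 1: 'xw!=' → invalid (bad char(s): ['!'])
String 2: 'KZ==' → invalid (bad trailing bits)
String 3: 'OHbB' → valid
String 4: '6GzU====' → invalid (4 pad chars (max 2))
String 5: 'rJ9Ax0yN' → valid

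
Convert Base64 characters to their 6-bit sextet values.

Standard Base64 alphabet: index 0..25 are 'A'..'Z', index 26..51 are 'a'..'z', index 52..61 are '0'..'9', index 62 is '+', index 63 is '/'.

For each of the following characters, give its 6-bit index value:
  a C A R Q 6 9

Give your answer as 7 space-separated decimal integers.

'a': a..z range, 26 + ord('a') − ord('a') = 26
'C': A..Z range, ord('C') − ord('A') = 2
'A': A..Z range, ord('A') − ord('A') = 0
'R': A..Z range, ord('R') − ord('A') = 17
'Q': A..Z range, ord('Q') − ord('A') = 16
'6': 0..9 range, 52 + ord('6') − ord('0') = 58
'9': 0..9 range, 52 + ord('9') − ord('0') = 61

Answer: 26 2 0 17 16 58 61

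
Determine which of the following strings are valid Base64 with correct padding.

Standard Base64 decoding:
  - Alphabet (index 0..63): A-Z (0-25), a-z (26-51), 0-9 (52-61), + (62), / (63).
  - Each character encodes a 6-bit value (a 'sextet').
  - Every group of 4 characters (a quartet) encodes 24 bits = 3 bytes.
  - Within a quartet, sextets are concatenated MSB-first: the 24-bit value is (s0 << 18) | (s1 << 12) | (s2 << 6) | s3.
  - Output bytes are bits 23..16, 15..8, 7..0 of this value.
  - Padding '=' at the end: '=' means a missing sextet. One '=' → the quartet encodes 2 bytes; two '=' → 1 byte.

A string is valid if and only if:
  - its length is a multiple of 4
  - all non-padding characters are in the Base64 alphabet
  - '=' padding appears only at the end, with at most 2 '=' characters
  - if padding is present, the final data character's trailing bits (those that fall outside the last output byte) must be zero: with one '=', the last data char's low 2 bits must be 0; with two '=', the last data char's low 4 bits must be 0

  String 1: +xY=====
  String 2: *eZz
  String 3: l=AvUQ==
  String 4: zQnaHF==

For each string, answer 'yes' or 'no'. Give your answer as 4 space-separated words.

Answer: no no no no

Derivation:
String 1: '+xY=====' → invalid (5 pad chars (max 2))
String 2: '*eZz' → invalid (bad char(s): ['*'])
String 3: 'l=AvUQ==' → invalid (bad char(s): ['=']; '=' in middle)
String 4: 'zQnaHF==' → invalid (bad trailing bits)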